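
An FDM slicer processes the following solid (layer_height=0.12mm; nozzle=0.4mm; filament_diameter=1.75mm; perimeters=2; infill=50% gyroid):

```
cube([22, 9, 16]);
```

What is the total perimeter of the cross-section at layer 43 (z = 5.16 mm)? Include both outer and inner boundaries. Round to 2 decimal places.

At z = 5.16 mm: the 22×9 cube contributes its full rectangle (perimeter 62.00 mm). Overall, the cross-section is a single solid region. Total boundary length (outer) = 62.00 mm.

62.00 mm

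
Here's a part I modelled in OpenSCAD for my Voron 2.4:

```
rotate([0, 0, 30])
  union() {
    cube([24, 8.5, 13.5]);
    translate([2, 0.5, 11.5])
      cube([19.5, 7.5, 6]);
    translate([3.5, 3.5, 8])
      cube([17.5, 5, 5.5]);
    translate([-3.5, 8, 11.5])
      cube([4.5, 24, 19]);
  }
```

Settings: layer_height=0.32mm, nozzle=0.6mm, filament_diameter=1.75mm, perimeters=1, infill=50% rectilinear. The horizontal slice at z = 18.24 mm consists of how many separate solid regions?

At z = 18.24 mm: the cube does not reach this height (z outside [0, 13.5]); the cube at (2, 0.5) is not intersected at this z (z outside [11.5, 17.5]); the cube at (3.5, 3.5) does not reach this height (z outside [8, 13.5]); the cube at (-3.5, 8) (footprint 4.5×24) is included at this height; Taking the union: only the 4.5×24 cube at (-3.5, 8) is present, so the union is just that shape — 1 connected region; (whole slice rotated 30° about Z — lengths, areas and connectivity unchanged). The result has 1 disconnected region.

1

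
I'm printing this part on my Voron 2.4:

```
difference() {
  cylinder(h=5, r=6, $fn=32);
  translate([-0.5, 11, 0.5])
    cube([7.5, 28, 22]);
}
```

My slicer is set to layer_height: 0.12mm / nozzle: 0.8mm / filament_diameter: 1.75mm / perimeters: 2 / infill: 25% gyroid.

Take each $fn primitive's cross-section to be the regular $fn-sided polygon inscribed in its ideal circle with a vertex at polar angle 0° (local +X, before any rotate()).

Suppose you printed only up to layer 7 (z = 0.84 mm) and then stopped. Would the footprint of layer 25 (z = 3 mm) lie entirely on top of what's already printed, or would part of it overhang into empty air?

Compare the two slices. At z = 0.84: the r=6 cylinder contributes a regular 32-gon of circumradius 6 (area = (32/2)·6.000²·sin(360°/32) = 112.37 mm²); the cube at (-0.5, 11) (footprint 7.5×28) is included at this height (area 210.00 mm²); Taking the first minus the rest: starting from the r=6 cylinder (112.37 mm²), the 7.5×28 cube at (-0.5, 11) misses the remaining region (no effect) — area = 112.37 mm². At z = 3: the cylinder: section is a regular 32-gon, circumradius r=6 (area = (32/2)·6.000²·sin(360°/32) = 112.37 mm²); the cube at (-0.5, 11) is present — its section is the full 7.5×28 rectangle (area 210.00 mm²); Subtracting the remaining from the first: starting from the r=6 cylinder (112.37 mm²), the 7.5×28 cube at (-0.5, 11) misses the remaining region (no effect) — area = 112.37 mm². Checking containment: the cross-section at z = 3 is a subset of the cross-section at z = 0.84.

entirely on top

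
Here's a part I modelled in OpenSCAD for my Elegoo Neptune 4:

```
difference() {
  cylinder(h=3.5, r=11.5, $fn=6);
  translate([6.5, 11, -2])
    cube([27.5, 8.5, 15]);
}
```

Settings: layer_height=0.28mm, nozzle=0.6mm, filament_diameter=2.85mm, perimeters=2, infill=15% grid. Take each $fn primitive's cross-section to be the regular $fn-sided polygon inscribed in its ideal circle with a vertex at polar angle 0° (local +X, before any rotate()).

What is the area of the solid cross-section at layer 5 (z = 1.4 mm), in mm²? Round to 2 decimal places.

At z = 1.4 mm: the cylinder: section is a regular 6-gon, circumradius r=11.5 (area = (6/2)·11.500²·sin(360°/6) = 343.60 mm²); the cube at (6.5, 11) (footprint 27.5×8.5) is included at this height (area 233.75 mm²); Taking the first minus the rest: starting from the r=11.5 cylinder (343.60 mm²), the 27.5×8.5 cube at (6.5, 11) misses the remaining region (no effect) — area = 343.60 mm². Overall, the cross-section is a single solid region. Net area = 343.60 mm².

343.60 mm²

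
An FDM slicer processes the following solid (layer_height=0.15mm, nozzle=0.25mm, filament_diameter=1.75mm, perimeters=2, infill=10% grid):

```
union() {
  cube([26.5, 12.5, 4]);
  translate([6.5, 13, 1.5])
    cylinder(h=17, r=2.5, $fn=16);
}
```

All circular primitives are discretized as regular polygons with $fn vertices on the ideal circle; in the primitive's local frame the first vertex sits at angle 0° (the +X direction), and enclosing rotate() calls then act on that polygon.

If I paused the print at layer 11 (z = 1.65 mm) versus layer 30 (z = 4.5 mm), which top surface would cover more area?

layer 11 (z = 1.65 mm)

Layer 11 (z = 1.65): the 26.5×12.5 cube contributes its full rectangle (area 331.25 mm²); the cylinder at (6.5, 13): section is a regular 16-gon, circumradius r=2.5 (area = (16/2)·2.500²·sin(360°/16) = 19.13 mm²); Merging all regions: the regions partially overlap — summed areas 350.38 mm² minus the doubly-counted overlap 7.12 mm² gives 343.27 mm² — area = 343.27 mm². So its area = 343.27 mm². Layer 30 (z = 4.5): the cube is not intersected at this z (z outside [0, 4]); the cylinder at (6.5, 13): section is a regular 16-gon, circumradius r=2.5 (area = (16/2)·2.500²·sin(360°/16) = 19.13 mm²); Merging all regions: only the r=2.5 cylinder at (6.5, 13) is present, so the union is just that shape — area = 19.13 mm². So its area = 19.13 mm². Layer 11 is larger (343.27 vs 19.13 mm²).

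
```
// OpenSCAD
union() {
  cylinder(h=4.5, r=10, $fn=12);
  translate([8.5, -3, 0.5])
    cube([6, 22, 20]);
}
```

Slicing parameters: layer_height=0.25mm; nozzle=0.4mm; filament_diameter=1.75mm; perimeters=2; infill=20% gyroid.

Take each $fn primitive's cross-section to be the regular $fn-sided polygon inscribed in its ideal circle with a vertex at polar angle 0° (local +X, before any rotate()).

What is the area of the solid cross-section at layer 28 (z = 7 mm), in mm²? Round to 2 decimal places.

132.00 mm²

At z = 7 mm: the cylinder does not reach this height (z outside [0, 4.5]); the cube at (8.5, -3) (footprint 6×22) is included at this height (area 132.00 mm²); Taking the union: only the 6×22 cube at (8.5, -3) is present, so the union is just that shape — area = 132.00 mm². Overall, the cross-section is a single solid region. Net area = 132.00 mm².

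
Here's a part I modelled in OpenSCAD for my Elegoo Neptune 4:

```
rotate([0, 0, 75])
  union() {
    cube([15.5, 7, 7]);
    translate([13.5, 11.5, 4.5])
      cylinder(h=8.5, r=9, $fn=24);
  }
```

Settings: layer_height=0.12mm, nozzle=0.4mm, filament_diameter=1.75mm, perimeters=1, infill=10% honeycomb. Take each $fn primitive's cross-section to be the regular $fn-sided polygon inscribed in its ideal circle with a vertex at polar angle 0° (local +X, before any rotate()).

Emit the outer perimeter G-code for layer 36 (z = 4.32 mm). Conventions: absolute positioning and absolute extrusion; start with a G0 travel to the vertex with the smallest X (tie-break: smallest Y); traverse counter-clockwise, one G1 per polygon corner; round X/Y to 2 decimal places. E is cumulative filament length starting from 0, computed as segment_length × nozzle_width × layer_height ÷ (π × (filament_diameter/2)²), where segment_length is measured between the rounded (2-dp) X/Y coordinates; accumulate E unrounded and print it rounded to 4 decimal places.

G0 X-6.76 Y1.81 Z4.32
G1 X0.00 Y0.00 E0.1397
G1 X4.01 Y14.97 E0.4489
G1 X-2.75 Y16.78 E0.5886
G1 X-6.76 Y1.81 E0.8979

At z = 4.32 mm: the cube is present — its section is the full 15.5×7 rectangle; the cylinder at (13.5, 11.5) is absent (z outside [4.5, 13]); Combining (union): only the 15.5×7 cube is present, so the union is just that shape — 1 connected region; (rotated 75° about Z; rotation is an isometry so areas/perimeters/island counts are preserved). The outline is a single polygon with 4 vertices. Extrusion per mm of travel: 0.4 × 0.12 / (π × 0.875²) = 0.019956. Accumulating E over each segment gives final E = 0.8979.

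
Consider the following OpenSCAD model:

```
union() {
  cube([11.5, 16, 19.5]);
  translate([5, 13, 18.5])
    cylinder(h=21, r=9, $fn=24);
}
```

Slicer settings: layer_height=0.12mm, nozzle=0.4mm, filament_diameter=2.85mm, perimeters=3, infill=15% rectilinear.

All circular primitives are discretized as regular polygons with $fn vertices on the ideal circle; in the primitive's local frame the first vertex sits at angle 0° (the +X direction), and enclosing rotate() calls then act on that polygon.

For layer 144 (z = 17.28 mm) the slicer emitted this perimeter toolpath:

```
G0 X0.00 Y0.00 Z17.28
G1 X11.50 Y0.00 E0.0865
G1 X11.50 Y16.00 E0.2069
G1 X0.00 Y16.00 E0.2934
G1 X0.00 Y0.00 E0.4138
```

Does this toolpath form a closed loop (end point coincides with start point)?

Start point (G0): (0.00, 0.00). End point (last G1): the path returns to the start — closed.

yes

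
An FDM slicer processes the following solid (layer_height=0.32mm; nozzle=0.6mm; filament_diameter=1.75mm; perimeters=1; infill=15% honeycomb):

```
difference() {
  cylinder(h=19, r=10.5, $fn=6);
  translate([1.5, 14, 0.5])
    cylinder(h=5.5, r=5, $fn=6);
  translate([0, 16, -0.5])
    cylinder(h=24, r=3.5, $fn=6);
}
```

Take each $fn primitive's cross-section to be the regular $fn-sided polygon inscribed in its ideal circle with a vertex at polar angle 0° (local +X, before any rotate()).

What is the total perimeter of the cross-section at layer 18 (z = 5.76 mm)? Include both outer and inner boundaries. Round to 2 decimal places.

63.00 mm

At z = 5.76 mm: the cylinder: section is a regular 6-gon, circumradius r=10.5 (perimeter = 2·6·10.500·sin(180°/6) = 63.00 mm); the r=5 cylinder at (1.5, 14) contributes a regular 6-gon of circumradius 5 (perimeter = 2·6·5.000·sin(180°/6) = 30.00 mm); the r=3.5 cylinder at (0, 16) gives a regular 6-gon of circumradius 3.5 (constant along its height) (perimeter = 2·6·3.500·sin(180°/6) = 21.00 mm); After the difference (first − rest): starting from the r=10.5 cylinder, the r=5 cylinder at (1.5, 14) misses the remaining region (no effect); the r=3.5 cylinder at (0, 16) misses the remaining region (no effect) — boundary = 63.00 mm. Overall, the cross-section is a single solid region. Total boundary length (outer) = 63.00 mm.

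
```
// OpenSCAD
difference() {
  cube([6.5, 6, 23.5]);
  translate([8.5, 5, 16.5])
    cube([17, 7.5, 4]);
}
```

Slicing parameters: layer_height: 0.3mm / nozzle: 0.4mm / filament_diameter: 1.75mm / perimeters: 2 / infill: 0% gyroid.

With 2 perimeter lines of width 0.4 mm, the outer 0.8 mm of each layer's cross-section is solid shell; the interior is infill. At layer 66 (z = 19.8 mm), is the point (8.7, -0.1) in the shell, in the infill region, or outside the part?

outside

At z = 19.8 mm: the cube (footprint 6.5×6) is included at this height; the cube at (8.5, 5) (footprint 17×7.5) is included at this height; After the difference (first − rest): starting from the 6.5×6 cube, the 17×7.5 cube at (8.5, 5) misses the remaining region (no effect) — 1 connected region. Overall, the cross-section is a single solid region. The nearest boundary edge runs (6.50, 6.00)→(6.50, 0.00); distance from the point to it = 2.20 mm. The point is not inside any of the regions above, so it lies outside the cross-section (2.20 mm from the nearest boundary).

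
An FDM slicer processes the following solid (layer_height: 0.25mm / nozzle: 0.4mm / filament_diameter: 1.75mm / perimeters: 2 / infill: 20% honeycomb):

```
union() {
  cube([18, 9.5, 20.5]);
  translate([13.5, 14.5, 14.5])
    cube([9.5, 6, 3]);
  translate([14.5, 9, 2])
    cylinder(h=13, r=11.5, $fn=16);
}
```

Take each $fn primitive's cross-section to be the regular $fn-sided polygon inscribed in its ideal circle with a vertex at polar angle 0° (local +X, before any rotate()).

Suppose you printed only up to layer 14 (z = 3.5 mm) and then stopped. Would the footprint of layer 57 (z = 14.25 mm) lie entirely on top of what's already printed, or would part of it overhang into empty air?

Compare the two slices. At z = 3.5: the cube is present — its section is the full 18×9.5 rectangle (area 171.00 mm²); the cube at (13.5, 14.5) is not intersected at this z (z outside [14.5, 17.5]); the r=11.5 cylinder at (14.5, 9) contributes a regular 16-gon of circumradius 11.5 (area = (16/2)·11.500²·sin(360°/16) = 404.88 mm²); Combining (union): the regions partially overlap — summed areas 575.88 mm² minus the doubly-counted overlap 129.14 mm² gives 446.74 mm² — area = 446.74 mm². At z = 14.25: the 18×9.5 cube contributes its full rectangle (area 171.00 mm²); the cube at (13.5, 14.5) is not intersected at this z (z outside [14.5, 17.5]); the r=11.5 cylinder at (14.5, 9) contributes a regular 16-gon of circumradius 11.5 (area = (16/2)·11.500²·sin(360°/16) = 404.88 mm²); Combining (union): the regions partially overlap — summed areas 575.88 mm² minus the doubly-counted overlap 129.14 mm² gives 446.74 mm² — area = 446.74 mm². Checking containment: the cross-section at z = 14.25 is a subset of the cross-section at z = 3.5.

entirely on top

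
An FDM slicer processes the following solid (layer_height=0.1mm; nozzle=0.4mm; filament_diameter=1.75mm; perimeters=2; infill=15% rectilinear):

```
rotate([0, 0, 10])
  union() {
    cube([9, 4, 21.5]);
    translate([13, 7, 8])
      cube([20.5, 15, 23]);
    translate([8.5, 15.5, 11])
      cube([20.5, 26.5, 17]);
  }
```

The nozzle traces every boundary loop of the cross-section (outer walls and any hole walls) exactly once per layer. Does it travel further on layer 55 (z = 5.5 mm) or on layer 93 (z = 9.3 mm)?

layer 93 (z = 9.3 mm)

Layer 55 (z = 5.5): the cube (footprint 9×4) is included at this height (perimeter 26.00 mm); the cube at (13, 7) does not reach this height (z outside [8, 31]); the cube at (8.5, 15.5) does not reach this height (z outside [11, 28]); Merging all regions: only the 9×4 cube is present, so the union is just that shape — boundary = 26.00 mm; (whole slice rotated 10° about Z — lengths, areas and connectivity unchanged). So its perimeter = 26.00 mm. Layer 93 (z = 9.3): the cube (footprint 9×4) is included at this height (perimeter 26.00 mm); the cube at (13, 7) (footprint 20.5×15) is included at this height (perimeter 71.00 mm); the cube at (8.5, 15.5) is absent (z outside [11, 28]); Taking the union: the 2 present regions are separate (no shared area or edge), so areas and boundary lengths simply add and each stays a separate island — boundary = 97.00 mm; (rotated 10° about Z; rotation is an isometry so areas/perimeters/island counts are preserved). So its perimeter = 97.00 mm. Layer 93 is larger (97.00 vs 26.00 mm).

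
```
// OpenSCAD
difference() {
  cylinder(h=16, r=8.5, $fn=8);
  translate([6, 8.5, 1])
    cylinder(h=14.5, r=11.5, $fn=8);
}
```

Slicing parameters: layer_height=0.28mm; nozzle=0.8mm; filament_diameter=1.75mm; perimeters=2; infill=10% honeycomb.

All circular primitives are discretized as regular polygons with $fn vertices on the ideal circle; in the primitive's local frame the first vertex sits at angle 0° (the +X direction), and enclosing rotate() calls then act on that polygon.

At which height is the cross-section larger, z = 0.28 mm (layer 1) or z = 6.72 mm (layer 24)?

layer 1 (z = 0.28 mm)

Layer 1 (z = 0.28): the cylinder: section is a regular 8-gon, circumradius r=8.5 (area = (8/2)·8.500²·sin(360°/8) = 204.35 mm²); the cylinder at (6, 8.5) is not intersected at this z (z outside [1, 15.5]); Subtracting the remaining from the first: none of the subtracted shapes is present at this height, so the r=8.5 cylinder is unchanged — area = 204.35 mm². So its area = 204.35 mm². Layer 24 (z = 6.72): the r=8.5 cylinder contributes a regular 8-gon of circumradius 8.5 (area = (8/2)·8.500²·sin(360°/8) = 204.35 mm²); the cylinder at (6, 8.5): section is a regular 8-gon, circumradius r=11.5 (area = (8/2)·11.500²·sin(360°/8) = 374.06 mm²); After the difference (first − rest): starting from the r=8.5 cylinder (204.35 mm²), the r=11.5 cylinder at (6, 8.5) partially overlaps it — only the 93.50 mm² overlap (of its 374.06 mm²) is removed, clipping the outline — area = 110.86 mm². So its area = 110.86 mm². Layer 1 is larger (204.35 vs 110.86 mm²).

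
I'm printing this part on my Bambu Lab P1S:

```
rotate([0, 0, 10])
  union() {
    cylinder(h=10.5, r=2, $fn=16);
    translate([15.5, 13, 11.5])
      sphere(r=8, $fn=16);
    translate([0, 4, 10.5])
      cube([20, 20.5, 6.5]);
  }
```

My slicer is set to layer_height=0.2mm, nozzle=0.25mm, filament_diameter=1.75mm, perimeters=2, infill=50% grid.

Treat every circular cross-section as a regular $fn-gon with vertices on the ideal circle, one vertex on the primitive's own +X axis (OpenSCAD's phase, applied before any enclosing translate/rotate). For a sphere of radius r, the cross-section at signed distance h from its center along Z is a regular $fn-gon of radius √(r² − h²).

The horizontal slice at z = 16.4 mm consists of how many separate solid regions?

At z = 16.4 mm: the cylinder is not intersected at this z (z outside [0, 10.5]); the r=8 sphere at (15.5, 13) slices to a regular 16-gon of circumradius 6.324 (√(r²−h²) with h=4.9 from center); the cube at (0, 4) (footprint 20×20.5) is included at this height; Merging all regions: the regions partially overlap (shared area 112.07 mm²), so overlapping operands fuse into one piece — 1 connected region; (whole slice rotated 10° about Z — lengths, areas and connectivity unchanged). The result has 1 disconnected region.

1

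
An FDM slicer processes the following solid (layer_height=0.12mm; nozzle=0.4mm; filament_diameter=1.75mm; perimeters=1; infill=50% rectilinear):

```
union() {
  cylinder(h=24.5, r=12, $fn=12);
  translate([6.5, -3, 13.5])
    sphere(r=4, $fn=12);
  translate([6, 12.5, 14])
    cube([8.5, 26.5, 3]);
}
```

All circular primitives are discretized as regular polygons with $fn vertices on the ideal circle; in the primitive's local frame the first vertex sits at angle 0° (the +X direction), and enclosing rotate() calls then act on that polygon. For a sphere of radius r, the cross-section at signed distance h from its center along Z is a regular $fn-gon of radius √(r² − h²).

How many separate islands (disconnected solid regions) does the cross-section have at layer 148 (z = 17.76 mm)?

1

At z = 17.76 mm: the r=12 cylinder contributes a regular 12-gon of circumradius 12; the sphere at (6.5, -3) is not intersected at this z (|z−center|=4.260 > r=4); the cube at (6, 12.5) does not reach this height (z outside [14, 17]); Taking the union: only the r=12 cylinder is present, so the union is just that shape — 1 connected region. Overall, the cross-section is a single solid region. Island count = 1.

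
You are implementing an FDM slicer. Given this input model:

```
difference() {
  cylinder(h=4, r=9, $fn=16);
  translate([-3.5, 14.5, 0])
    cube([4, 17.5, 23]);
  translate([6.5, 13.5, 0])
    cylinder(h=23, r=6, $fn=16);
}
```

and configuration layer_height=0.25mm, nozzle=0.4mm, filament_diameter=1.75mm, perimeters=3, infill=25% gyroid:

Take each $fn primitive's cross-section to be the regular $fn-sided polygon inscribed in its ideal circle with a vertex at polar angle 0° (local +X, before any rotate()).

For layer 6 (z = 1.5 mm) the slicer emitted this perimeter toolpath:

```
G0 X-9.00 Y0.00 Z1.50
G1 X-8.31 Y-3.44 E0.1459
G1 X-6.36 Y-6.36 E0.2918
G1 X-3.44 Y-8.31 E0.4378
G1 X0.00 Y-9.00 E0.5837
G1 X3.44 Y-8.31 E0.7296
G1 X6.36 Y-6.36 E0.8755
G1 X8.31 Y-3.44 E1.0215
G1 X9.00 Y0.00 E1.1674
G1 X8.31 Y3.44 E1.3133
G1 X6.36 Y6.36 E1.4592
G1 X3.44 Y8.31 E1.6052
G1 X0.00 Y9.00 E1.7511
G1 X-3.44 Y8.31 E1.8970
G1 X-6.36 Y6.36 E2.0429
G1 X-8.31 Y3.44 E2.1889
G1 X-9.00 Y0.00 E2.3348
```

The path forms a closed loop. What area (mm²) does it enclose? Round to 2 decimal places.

247.73 mm²

Apply the shoelace formula to the sequence of (X, Y) vertices; enclosed area = 247.73 mm².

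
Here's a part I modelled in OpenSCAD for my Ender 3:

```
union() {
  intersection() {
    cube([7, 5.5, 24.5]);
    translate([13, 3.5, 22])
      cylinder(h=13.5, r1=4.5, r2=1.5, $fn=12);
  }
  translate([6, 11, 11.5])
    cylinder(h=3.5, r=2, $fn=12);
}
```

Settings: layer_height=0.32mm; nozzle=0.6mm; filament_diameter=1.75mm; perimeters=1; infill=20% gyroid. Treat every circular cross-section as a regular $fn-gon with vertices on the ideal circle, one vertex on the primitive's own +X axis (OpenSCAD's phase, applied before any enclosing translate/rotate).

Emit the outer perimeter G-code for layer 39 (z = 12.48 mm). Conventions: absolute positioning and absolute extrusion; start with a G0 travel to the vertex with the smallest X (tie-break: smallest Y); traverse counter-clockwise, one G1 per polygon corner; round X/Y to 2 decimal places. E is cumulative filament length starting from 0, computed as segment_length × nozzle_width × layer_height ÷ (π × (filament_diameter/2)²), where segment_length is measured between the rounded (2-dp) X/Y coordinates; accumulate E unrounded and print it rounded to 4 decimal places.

At z = 12.48 mm: the cube is present — its section is the full 7×5.5 rectangle; the cone at (13, 3.5) is not intersected at this z (z outside [22, 35.5]); After intersecting: at least one operand is absent at this height, so nothing remains; the r=2 cylinder at (6, 11) contributes a regular 12-gon of circumradius 2; Merging all regions: only the r=2 cylinder at (6, 11) is present, so the union is just that shape — 1 connected region. The outline is a single polygon with 12 vertices. Extrusion per mm of travel: 0.6 × 0.32 / (π × 0.875²) = 0.079824. Accumulating E over each segment gives final E = 0.9911.

G0 X4.00 Y11.00 Z12.48
G1 X4.27 Y10.00 E0.0827
G1 X5.00 Y9.27 E0.1651
G1 X6.00 Y9.00 E0.2478
G1 X7.00 Y9.27 E0.3305
G1 X7.73 Y10.00 E0.4129
G1 X8.00 Y11.00 E0.4955
G1 X7.73 Y12.00 E0.5782
G1 X7.00 Y12.73 E0.6606
G1 X6.00 Y13.00 E0.7433
G1 X5.00 Y12.73 E0.8260
G1 X4.27 Y12.00 E0.9084
G1 X4.00 Y11.00 E0.9911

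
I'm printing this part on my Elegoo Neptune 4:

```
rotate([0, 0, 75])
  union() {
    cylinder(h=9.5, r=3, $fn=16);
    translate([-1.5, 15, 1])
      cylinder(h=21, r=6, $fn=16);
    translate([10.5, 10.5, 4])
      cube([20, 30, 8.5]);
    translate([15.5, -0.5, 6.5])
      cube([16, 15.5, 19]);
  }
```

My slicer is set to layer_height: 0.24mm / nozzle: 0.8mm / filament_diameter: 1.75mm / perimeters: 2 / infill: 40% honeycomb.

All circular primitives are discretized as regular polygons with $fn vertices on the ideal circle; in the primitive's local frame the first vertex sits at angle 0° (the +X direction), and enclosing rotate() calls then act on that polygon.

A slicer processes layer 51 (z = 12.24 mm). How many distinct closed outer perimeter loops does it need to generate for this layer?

2

At z = 12.24 mm: the cylinder is absent (z outside [0, 9.5]); the cylinder at (-1.5, 15): section is a regular 16-gon, circumradius r=6; the cube at (10.5, 10.5) is present — its section is the full 20×30 rectangle; the cube at (15.5, -0.5) is present — its section is the full 16×15.5 rectangle; Taking the union: the regions partially overlap (shared area 67.50 mm²), so overlapping operands fuse into one piece — 2 connected regions; (whole slice rotated 75° about Z — lengths, areas and connectivity unchanged). The result has 2 disconnected regions.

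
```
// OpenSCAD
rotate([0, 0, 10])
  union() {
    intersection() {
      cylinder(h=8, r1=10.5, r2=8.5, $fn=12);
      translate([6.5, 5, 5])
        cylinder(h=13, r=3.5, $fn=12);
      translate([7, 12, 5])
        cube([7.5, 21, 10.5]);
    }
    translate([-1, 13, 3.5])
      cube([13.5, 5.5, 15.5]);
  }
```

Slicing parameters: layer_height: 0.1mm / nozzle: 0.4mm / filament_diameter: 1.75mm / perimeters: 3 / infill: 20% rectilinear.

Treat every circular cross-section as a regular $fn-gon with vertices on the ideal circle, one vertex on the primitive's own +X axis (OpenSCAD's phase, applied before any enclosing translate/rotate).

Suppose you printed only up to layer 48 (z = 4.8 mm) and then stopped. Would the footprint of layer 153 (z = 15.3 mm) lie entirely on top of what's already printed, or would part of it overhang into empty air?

entirely on top

Compare the two slices. At z = 4.8: the cone: at t=0.600 of its height the radius interpolates to r₁+(r₂−r₁)t = 9.300, giving a regular 12-gon of that circumradius (area = (12/2)·9.300²·sin(360°/12) = 259.47 mm²); the cylinder at (6.5, 5) is absent (z outside [5, 18]); the cube at (7, 12) is not intersected at this z (z outside [5, 15.5]); After intersecting: at least one operand is absent at this height, so nothing remains; the cube at (-1, 13) is present — its section is the full 13.5×5.5 rectangle (area 74.25 mm²); Merging all regions: only the 13.5×5.5 cube at (-1, 13) is present, so the union is just that shape — area = 74.25 mm²; (whole slice rotated 10° about Z — lengths, areas and connectivity unchanged). At z = 15.3: the cone is not intersected at this z (z outside [0, 8]); the cylinder at (6.5, 5): section is a regular 12-gon, circumradius r=3.5 (area = (12/2)·3.500²·sin(360°/12) = 36.75 mm²); the 7.5×21 cube at (7, 12) contributes its full rectangle (area 157.50 mm²); After intersecting: at least one operand is absent at this height, so nothing remains; the cube at (-1, 13) (footprint 13.5×5.5) is included at this height (area 74.25 mm²); Merging all regions: only the 13.5×5.5 cube at (-1, 13) is present, so the union is just that shape — area = 74.25 mm²; (whole slice rotated 10° about Z — lengths, areas and connectivity unchanged). Checking containment: the cross-section at z = 15.3 is a subset of the cross-section at z = 4.8.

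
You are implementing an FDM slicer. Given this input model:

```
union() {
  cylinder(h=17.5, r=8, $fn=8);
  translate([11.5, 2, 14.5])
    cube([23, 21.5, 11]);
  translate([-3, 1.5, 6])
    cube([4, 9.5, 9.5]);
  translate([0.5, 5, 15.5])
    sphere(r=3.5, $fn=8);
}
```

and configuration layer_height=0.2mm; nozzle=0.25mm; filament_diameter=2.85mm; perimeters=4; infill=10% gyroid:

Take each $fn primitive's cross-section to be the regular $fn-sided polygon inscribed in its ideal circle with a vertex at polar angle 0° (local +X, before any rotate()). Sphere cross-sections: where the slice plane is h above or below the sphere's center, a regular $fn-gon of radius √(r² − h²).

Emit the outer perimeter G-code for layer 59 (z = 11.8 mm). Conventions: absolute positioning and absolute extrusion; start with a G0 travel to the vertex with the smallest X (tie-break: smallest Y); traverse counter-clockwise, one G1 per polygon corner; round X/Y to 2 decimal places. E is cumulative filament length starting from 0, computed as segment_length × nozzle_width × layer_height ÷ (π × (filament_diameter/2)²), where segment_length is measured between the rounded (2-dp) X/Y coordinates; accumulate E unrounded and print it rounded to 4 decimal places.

G0 X-8.00 Y0.00 Z11.80
G1 X-5.66 Y-5.66 E0.0480
G1 X0.00 Y-8.00 E0.0960
G1 X5.66 Y-5.66 E0.1440
G1 X8.00 Y0.00 E0.1920
G1 X5.66 Y5.66 E0.2400
G1 X1.00 Y7.59 E0.2795
G1 X1.00 Y11.00 E0.3063
G1 X-3.00 Y11.00 E0.3376
G1 X-3.00 Y6.76 E0.3709
G1 X-5.66 Y5.66 E0.3934
G1 X-8.00 Y0.00 E0.4414

At z = 11.8 mm: the r=8 cylinder contributes a regular 8-gon of circumradius 8; the cube at (11.5, 2) is not intersected at this z (z outside [14.5, 25.5]); the 4×9.5 cube at (-3, 1.5) contributes its full rectangle; the sphere at (0.5, 5) is not intersected at this z (|z−center|=3.700 > r=3.5); Taking the union: the regions partially overlap (shared area 23.93 mm²), so overlapping operands fuse into one piece — 1 connected region. The outline is a single polygon with 11 vertices. Extrusion per mm of travel: 0.25 × 0.2 / (π × 1.425²) = 0.007838. Accumulating E over each segment gives final E = 0.4414.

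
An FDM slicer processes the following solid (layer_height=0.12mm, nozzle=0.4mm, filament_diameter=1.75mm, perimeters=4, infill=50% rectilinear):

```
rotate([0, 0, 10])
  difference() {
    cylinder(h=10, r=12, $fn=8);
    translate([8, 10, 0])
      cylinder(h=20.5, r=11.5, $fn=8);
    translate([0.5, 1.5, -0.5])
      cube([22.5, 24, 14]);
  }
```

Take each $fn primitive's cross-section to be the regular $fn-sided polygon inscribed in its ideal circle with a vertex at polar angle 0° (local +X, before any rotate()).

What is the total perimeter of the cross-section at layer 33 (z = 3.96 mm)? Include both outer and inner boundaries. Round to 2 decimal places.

74.44 mm

At z = 3.96 mm: the r=12 cylinder gives a regular 8-gon of circumradius 12 (constant along its height) (perimeter = 2·8·12.000·sin(180°/8) = 73.48 mm); the r=11.5 cylinder at (8, 10) gives a regular 8-gon of circumradius 11.5 (constant along its height) (perimeter = 2·8·11.500·sin(180°/8) = 70.41 mm); the 22.5×24 cube at (0.5, 1.5) contributes its full rectangle (perimeter 93.00 mm); Taking the first minus the rest: starting from the r=12 cylinder, the r=11.5 cylinder at (8, 10) partially overlaps it — only the 122.42 mm² overlap (of its 374.06 mm²) is removed, clipping the outline; the 22.5×24 cube at (0.5, 1.5) partially overlaps it — only the 0.01 mm² overlap (of its 540.00 mm²) is removed, clipping the outline — boundary = 74.44 mm; (whole slice rotated 10° about Z — lengths, areas and connectivity unchanged). Overall, the cross-section is a single solid region. Total boundary length (outer) = 74.44 mm.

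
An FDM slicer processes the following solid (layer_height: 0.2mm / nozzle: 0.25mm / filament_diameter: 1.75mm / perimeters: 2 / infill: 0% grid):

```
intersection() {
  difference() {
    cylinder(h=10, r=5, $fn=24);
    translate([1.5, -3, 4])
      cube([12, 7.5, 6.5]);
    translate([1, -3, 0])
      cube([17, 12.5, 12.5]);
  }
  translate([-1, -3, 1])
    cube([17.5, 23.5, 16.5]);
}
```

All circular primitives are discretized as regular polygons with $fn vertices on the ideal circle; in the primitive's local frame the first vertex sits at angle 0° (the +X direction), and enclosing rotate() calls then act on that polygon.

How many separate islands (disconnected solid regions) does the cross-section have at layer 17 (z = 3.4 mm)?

At z = 3.4 mm: the cylinder: section is a regular 24-gon, circumradius r=5; the cube at (1.5, -3) does not reach this height (z outside [4, 10.5]); the cube at (1, -3) (footprint 17×12.5) is included at this height; Taking the first minus the rest: starting from the r=5 cylinder, the 17×12.5 cube at (1, -3) partially overlaps it — only the 25.43 mm² overlap (of its 212.50 mm²) is removed, clipping the outline — 1 connected region; the cube at (-1, -3) (footprint 17.5×23.5) is included at this height; Taking the intersection: the 17.5×23.5 cube at (-1, -3) partially overlaps the result so far; clipping to the common part keeps 15.87 mm² — 1 connected region. Overall, the cross-section is a single solid region. Island count = 1.

1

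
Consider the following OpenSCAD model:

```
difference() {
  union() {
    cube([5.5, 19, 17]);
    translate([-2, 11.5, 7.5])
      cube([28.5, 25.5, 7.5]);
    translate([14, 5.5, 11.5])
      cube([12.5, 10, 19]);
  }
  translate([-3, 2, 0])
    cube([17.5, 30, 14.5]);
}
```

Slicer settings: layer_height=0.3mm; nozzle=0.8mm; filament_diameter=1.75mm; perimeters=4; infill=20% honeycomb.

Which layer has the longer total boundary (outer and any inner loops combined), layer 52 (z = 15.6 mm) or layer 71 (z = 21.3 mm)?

Layer 52 (z = 15.6): the cube is present — its section is the full 5.5×19 rectangle (perimeter 49.00 mm); the cube at (-2, 11.5) is not intersected at this z (z outside [7.5, 15]); the cube at (14, 5.5) is present — its section is the full 12.5×10 rectangle (perimeter 45.00 mm); Merging all regions: the 2 present regions are separate (no shared area or edge), so areas and boundary lengths simply add and each stays a separate island — boundary = 94.00 mm; the cube at (-3, 2) does not reach this height (z outside [0, 14.5]); After the difference (first − rest): none of the subtracted shapes is present at this height, so that combined region is unchanged — boundary = 94.00 mm. So its perimeter = 94.00 mm. Layer 71 (z = 21.3): the cube does not reach this height (z outside [0, 17]); the cube at (-2, 11.5) is not intersected at this z (z outside [7.5, 15]); the cube at (14, 5.5) (footprint 12.5×10) is included at this height (perimeter 45.00 mm); Combining (union): only the 12.5×10 cube at (14, 5.5) is present, so the union is just that shape — boundary = 45.00 mm; the cube at (-3, 2) is absent (z outside [0, 14.5]); Taking the first minus the rest: none of the subtracted shapes is present at this height, so the result so far is unchanged — boundary = 45.00 mm. So its perimeter = 45.00 mm. Layer 52 is larger (94.00 vs 45.00 mm).

layer 52 (z = 15.6 mm)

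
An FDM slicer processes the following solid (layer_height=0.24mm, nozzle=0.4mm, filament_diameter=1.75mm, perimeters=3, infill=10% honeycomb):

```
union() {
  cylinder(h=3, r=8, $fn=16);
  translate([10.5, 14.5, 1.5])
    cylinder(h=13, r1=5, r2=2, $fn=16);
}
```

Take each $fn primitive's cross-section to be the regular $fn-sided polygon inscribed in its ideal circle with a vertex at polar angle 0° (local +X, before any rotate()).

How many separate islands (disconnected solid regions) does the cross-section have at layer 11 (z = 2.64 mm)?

2

At z = 2.64 mm: the r=8 cylinder contributes a regular 16-gon of circumradius 8; the cone at (10.5, 14.5) contributes a regular 16-gon of circumradius 4.737 (interpolated between r1=5 and r2=2 at t=0.088); Taking the union: the 2 present regions are separate (no shared area or edge), so areas and boundary lengths simply add and each stays a separate island — 2 connected regions. Overall, the cross-section has 2 separate islands. Island count = 2.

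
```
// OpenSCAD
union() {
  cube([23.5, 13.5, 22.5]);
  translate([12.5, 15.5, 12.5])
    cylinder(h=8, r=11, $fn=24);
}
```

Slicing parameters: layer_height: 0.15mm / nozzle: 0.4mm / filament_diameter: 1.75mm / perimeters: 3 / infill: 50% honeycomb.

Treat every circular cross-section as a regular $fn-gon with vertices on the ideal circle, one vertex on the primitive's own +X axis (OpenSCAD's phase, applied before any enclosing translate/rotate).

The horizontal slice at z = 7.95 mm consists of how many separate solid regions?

At z = 7.95 mm: the cube is present — its section is the full 23.5×13.5 rectangle; the cylinder at (12.5, 15.5) is not intersected at this z (z outside [12.5, 20.5]); Combining (union): only the 23.5×13.5 cube is present, so the union is just that shape — 1 connected region. The result has 1 disconnected region.

1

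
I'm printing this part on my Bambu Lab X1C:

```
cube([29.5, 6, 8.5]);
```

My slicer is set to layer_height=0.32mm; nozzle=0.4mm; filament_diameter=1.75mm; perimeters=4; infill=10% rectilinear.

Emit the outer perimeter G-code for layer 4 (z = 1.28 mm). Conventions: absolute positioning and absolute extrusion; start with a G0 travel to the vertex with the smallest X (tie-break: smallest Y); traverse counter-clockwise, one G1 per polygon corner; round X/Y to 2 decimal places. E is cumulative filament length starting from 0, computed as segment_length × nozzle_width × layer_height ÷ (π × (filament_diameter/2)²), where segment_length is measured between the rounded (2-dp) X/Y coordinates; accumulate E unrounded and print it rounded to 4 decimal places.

G0 X0.00 Y0.00 Z1.28
G1 X29.50 Y0.00 E1.5699
G1 X29.50 Y6.00 E1.8892
G1 X0.00 Y6.00 E3.4591
G1 X0.00 Y0.00 E3.7784

At z = 1.28 mm: the 29.5×6 cube contributes its full rectangle. The outline is a single polygon with 4 vertices. Extrusion per mm of travel: 0.4 × 0.32 / (π × 0.875²) = 0.053216. Accumulating E over each segment gives final E = 3.7784.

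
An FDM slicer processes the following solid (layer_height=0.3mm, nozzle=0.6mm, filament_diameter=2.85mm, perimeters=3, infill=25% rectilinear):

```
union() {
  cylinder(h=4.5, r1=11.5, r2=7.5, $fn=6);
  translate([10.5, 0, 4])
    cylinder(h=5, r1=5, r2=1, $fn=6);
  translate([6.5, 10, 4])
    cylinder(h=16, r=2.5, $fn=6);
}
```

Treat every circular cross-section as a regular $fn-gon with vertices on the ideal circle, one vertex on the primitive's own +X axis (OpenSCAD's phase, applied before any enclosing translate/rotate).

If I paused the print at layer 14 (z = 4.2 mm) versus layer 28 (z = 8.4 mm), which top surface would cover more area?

layer 14 (z = 4.2 mm)

Layer 14 (z = 4.2): the cone contributes a regular 6-gon of circumradius 7.767 (interpolated between r1=11.5 and r2=7.5 at t=0.933) (area = (6/2)·7.767²·sin(360°/6) = 156.72 mm²); the cone at (10.5, 0): at t=0.040 of its height the radius interpolates to r₁+(r₂−r₁)t = 4.840, giving a regular 6-gon of that circumradius (area = (6/2)·4.840²·sin(360°/6) = 60.86 mm²); the r=2.5 cylinder at (6.5, 10) contributes a regular 6-gon of circumradius 2.5 (area = (6/2)·2.500²·sin(360°/6) = 16.24 mm²); Merging all regions: the regions partially overlap — summed areas 233.82 mm² minus the doubly-counted overlap 3.84 mm² gives 229.97 mm² — area = 229.97 mm². So its area = 229.97 mm². Layer 28 (z = 8.4): the cone is not intersected at this z (z outside [0, 4.5]); the cone at (10.5, 0) contributes a regular 6-gon of circumradius 1.480 (interpolated between r1=5 and r2=1 at t=0.880) (area = (6/2)·1.480²·sin(360°/6) = 5.69 mm²); the r=2.5 cylinder at (6.5, 10) gives a regular 6-gon of circumradius 2.5 (constant along its height) (area = (6/2)·2.500²·sin(360°/6) = 16.24 mm²); Combining (union): the 2 present regions are separate (no shared area or edge), so areas and boundary lengths simply add and each stays a separate island — area = 21.93 mm². So its area = 21.93 mm². Layer 14 is larger (229.97 vs 21.93 mm²).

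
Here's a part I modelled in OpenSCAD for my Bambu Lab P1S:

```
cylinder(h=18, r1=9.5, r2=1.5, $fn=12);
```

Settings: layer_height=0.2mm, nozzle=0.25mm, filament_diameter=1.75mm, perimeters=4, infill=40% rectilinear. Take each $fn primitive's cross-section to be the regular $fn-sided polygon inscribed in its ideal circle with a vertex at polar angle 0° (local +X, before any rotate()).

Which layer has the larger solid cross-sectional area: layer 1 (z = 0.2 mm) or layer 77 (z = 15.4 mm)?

layer 1 (z = 0.2 mm)

Layer 1 (z = 0.2): the cone (r1=9.5→r2=1.5) has section circumradius 9.411 here — a regular 12-gon (area = (12/2)·9.411²·sin(360°/12) = 265.71 mm²). So its area = 265.71 mm². Layer 77 (z = 15.4): the cone (r1=9.5→r2=1.5) has section circumradius 2.656 here — a regular 12-gon (area = (12/2)·2.656²·sin(360°/12) = 21.16 mm²). So its area = 21.16 mm². Layer 1 is larger (265.71 vs 21.16 mm²).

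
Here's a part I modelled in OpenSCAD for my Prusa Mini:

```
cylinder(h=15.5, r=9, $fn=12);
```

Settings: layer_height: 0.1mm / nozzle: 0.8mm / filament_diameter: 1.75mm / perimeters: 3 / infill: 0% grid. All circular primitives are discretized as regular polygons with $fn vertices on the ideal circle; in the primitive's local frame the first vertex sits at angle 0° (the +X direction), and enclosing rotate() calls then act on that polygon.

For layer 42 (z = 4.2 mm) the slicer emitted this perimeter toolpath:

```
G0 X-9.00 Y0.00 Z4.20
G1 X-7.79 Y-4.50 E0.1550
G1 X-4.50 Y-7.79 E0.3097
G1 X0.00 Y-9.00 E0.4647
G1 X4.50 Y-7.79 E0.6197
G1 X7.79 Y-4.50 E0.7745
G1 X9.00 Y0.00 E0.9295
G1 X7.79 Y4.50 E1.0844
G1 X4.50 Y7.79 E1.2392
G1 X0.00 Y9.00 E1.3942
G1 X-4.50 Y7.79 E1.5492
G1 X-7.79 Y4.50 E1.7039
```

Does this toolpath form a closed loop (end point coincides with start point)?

no

Start point (G0): (-9.00, 0.00). End point (last G1): the path does not return to the start — open.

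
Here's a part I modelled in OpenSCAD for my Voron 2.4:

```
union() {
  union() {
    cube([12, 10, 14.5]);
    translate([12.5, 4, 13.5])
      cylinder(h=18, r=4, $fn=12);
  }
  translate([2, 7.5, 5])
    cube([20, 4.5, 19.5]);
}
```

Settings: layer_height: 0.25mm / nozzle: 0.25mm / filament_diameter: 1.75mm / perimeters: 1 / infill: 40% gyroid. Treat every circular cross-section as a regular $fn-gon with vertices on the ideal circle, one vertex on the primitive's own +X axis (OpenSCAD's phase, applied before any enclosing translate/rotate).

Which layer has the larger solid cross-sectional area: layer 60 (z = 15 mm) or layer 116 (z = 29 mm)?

Layer 60 (z = 15): the cube is absent (z outside [0, 14.5]); the r=4 cylinder at (12.5, 4) gives a regular 12-gon of circumradius 4 (constant along its height) (area = (12/2)·4.000²·sin(360°/12) = 48.00 mm²); Combining (union): only the r=4 cylinder at (12.5, 4) is present, so the union is just that shape — area = 48.00 mm²; the cube at (2, 7.5) is present — its section is the full 20×4.5 rectangle (area 90.00 mm²); Combining (union): the regions partially overlap — summed areas 138.00 mm² minus the doubly-counted overlap 0.93 mm² gives 137.07 mm² — area = 137.07 mm². So its area = 137.07 mm². Layer 116 (z = 29): the cube is absent (z outside [0, 14.5]); the r=4 cylinder at (12.5, 4) contributes a regular 12-gon of circumradius 4 (area = (12/2)·4.000²·sin(360°/12) = 48.00 mm²); Taking the union: only the r=4 cylinder at (12.5, 4) is present, so the union is just that shape — area = 48.00 mm²; the cube at (2, 7.5) does not reach this height (z outside [5, 24.5]); Combining (union): only that combined region is present, so the union is just that shape — area = 48.00 mm². So its area = 48.00 mm². Layer 60 is larger (137.07 vs 48.00 mm²).

layer 60 (z = 15 mm)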